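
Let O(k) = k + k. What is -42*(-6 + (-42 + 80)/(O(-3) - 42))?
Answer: 1141/4 ≈ 285.25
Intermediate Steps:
O(k) = 2*k
-42*(-6 + (-42 + 80)/(O(-3) - 42)) = -42*(-6 + (-42 + 80)/(2*(-3) - 42)) = -42*(-6 + 38/(-6 - 42)) = -42*(-6 + 38/(-48)) = -42*(-6 + 38*(-1/48)) = -42*(-6 - 19/24) = -42*(-163/24) = 1141/4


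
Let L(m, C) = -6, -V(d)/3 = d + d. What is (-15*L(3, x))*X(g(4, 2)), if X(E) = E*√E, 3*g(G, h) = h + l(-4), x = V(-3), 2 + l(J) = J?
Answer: -80*I*√3 ≈ -138.56*I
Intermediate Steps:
l(J) = -2 + J
V(d) = -6*d (V(d) = -3*(d + d) = -6*d)
x = 18 (x = -6*(-3) = 18)
g(G, h) = -2 + h/3 (g(G, h) = (h + (-2 - 4))/3 = (h - 6)/3 = (-6 + h)/3 = -2 + h/3)
X(E) = E^(3/2)
(-15*L(3, x))*X(g(4, 2)) = (-15*(-6))*(-2 + (⅓)*2)^(3/2) = 90*(-2 + ⅔)^(3/2) = 90*(-4/3)^(3/2) = 90*(-8*I*√3/9) = -80*I*√3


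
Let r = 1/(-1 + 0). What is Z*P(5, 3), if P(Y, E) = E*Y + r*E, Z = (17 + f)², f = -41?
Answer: 6912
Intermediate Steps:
r = -1 (r = 1/(-1) = -1)
Z = 576 (Z = (17 - 41)² = (-24)² = 576)
P(Y, E) = -E + E*Y (P(Y, E) = E*Y - E = -E + E*Y)
Z*P(5, 3) = 576*(3*(-1 + 5)) = 576*(3*4) = 576*12 = 6912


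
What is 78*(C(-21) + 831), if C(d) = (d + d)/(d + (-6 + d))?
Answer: 259545/4 ≈ 64886.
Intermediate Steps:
C(d) = 2*d/(-6 + 2*d) (C(d) = (2*d)/(-6 + 2*d) = 2*d/(-6 + 2*d))
78*(C(-21) + 831) = 78*(-21/(-3 - 21) + 831) = 78*(-21/(-24) + 831) = 78*(-21*(-1/24) + 831) = 78*(7/8 + 831) = 78*(6655/8) = 259545/4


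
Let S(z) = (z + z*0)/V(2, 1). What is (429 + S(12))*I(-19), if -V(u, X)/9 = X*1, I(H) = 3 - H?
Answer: 28226/3 ≈ 9408.7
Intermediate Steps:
V(u, X) = -9*X
S(z) = -z/9 (S(z) = (z + z*0)/((-9*1)) = (z + 0)/(-9) = z*(-⅑) = -z/9)
(429 + S(12))*I(-19) = (429 - ⅑*12)*(3 - 1*(-19)) = (429 - 4/3)*(3 + 19) = (1283/3)*22 = 28226/3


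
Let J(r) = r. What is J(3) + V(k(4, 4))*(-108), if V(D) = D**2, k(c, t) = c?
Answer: -1725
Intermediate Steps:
J(3) + V(k(4, 4))*(-108) = 3 + 4**2*(-108) = 3 + 16*(-108) = 3 - 1728 = -1725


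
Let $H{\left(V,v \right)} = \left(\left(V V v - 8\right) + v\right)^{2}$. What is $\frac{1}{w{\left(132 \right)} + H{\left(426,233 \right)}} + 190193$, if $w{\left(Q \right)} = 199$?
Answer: $\frac{340055175622146164385}{1787947903561888} \approx 1.9019 \cdot 10^{5}$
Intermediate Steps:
$H{\left(V,v \right)} = \left(-8 + v + v V^{2}\right)^{2}$ ($H{\left(V,v \right)} = \left(\left(V^{2} v - 8\right) + v\right)^{2} = \left(\left(v V^{2} - 8\right) + v\right)^{2} = \left(\left(-8 + v V^{2}\right) + v\right)^{2} = \left(-8 + v + v V^{2}\right)^{2}$)
$\frac{1}{w{\left(132 \right)} + H{\left(426,233 \right)}} + 190193 = \frac{1}{199 + \left(-8 + 233 + 233 \cdot 426^{2}\right)^{2}} + 190193 = \frac{1}{199 + \left(-8 + 233 + 233 \cdot 181476\right)^{2}} + 190193 = \frac{1}{199 + \left(-8 + 233 + 42283908\right)^{2}} + 190193 = \frac{1}{199 + 42284133^{2}} + 190193 = \frac{1}{199 + 1787947903561689} + 190193 = \frac{1}{1787947903561888} + 190193 = \frac{340055175622146164385}{1787947903561888}$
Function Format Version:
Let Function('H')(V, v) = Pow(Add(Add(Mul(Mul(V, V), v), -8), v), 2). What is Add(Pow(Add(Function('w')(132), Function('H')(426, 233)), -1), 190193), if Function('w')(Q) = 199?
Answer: Rational(340055175622146164385, 1787947903561888) ≈ 1.9019e+5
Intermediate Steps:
Function('H')(V, v) = Pow(Add(-8, v, Mul(v, Pow(V, 2))), 2) (Function('H')(V, v) = Pow(Add(Add(Mul(Pow(V, 2), v), -8), v), 2) = Pow(Add(Add(Mul(v, Pow(V, 2)), -8), v), 2) = Pow(Add(Add(-8, Mul(v, Pow(V, 2))), v), 2) = Pow(Add(-8, v, Mul(v, Pow(V, 2))), 2))
Add(Pow(Add(Function('w')(132), Function('H')(426, 233)), -1), 190193) = Add(Pow(Add(199, Pow(Add(-8, 233, Mul(233, Pow(426, 2))), 2)), -1), 190193) = Add(Pow(Add(199, Pow(Add(-8, 233, Mul(233, 181476)), 2)), -1), 190193) = Add(Pow(Add(199, Pow(Add(-8, 233, 42283908), 2)), -1), 190193) = Add(Pow(Add(199, Pow(42284133, 2)), -1), 190193) = Add(Pow(Add(199, 1787947903561689), -1), 190193) = Add(Pow(1787947903561888, -1), 190193) = Add(Rational(1, 1787947903561888), 190193) = Rational(340055175622146164385, 1787947903561888)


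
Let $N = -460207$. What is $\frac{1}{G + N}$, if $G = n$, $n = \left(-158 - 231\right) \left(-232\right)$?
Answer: $- \frac{1}{369959} \approx -2.703 \cdot 10^{-6}$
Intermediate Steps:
$n = 90248$ ($n = \left(-389\right) \left(-232\right) = 90248$)
$G = 90248$
$\frac{1}{G + N} = \frac{1}{90248 - 460207} = \frac{1}{-369959} = - \frac{1}{369959}$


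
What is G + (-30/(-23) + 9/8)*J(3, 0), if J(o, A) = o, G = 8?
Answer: 2813/184 ≈ 15.288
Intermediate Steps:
G + (-30/(-23) + 9/8)*J(3, 0) = 8 + (-30/(-23) + 9/8)*3 = 8 + (-30*(-1/23) + 9*(⅛))*3 = 8 + (30/23 + 9/8)*3 = 8 + (447/184)*3 = 8 + 1341/184 = 2813/184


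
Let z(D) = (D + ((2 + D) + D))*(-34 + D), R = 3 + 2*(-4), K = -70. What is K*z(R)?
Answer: -35490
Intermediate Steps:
R = -5 (R = 3 - 8 = -5)
z(D) = (-34 + D)*(2 + 3*D) (z(D) = (D + (2 + 2*D))*(-34 + D) = (2 + 3*D)*(-34 + D) = (-34 + D)*(2 + 3*D))
K*z(R) = -70*(-68 - 100*(-5) + 3*(-5)**2) = -70*(-68 + 500 + 3*25) = -70*(-68 + 500 + 75) = -70*507 = -35490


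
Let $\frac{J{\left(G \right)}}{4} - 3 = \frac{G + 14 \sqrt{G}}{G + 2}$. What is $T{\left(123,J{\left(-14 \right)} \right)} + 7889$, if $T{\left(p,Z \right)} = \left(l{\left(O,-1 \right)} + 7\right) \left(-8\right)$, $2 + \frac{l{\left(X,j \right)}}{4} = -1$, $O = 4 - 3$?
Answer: $7929$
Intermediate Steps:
$O = 1$
$l{\left(X,j \right)} = -12$ ($l{\left(X,j \right)} = -8 + 4 \left(-1\right) = -8 - 4 = -12$)
$J{\left(G \right)} = 12 + \frac{4 \left(G + 14 \sqrt{G}\right)}{2 + G}$ ($J{\left(G \right)} = 12 + 4 \frac{G + 14 \sqrt{G}}{G + 2} = 12 + 4 \frac{G + 14 \sqrt{G}}{2 + G} = 12 + \frac{4 \left(G + 14 \sqrt{G}\right)}{2 + G}$)
$T{\left(p,Z \right)} = 40$ ($T{\left(p,Z \right)} = \left(-12 + 7\right) \left(-8\right) = \left(-5\right) \left(-8\right) = 40$)
$T{\left(123,J{\left(-14 \right)} \right)} + 7889 = 40 + 7889 = 7929$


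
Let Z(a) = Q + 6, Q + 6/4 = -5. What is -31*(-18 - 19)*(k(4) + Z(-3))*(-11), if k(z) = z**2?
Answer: -391127/2 ≈ -1.9556e+5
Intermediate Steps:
Q = -13/2 (Q = -3/2 - 5 = -13/2 ≈ -6.5000)
Z(a) = -1/2 (Z(a) = -13/2 + 6 = -1/2)
-31*(-18 - 19)*(k(4) + Z(-3))*(-11) = -31*(-18 - 19)*(4**2 - 1/2)*(-11) = -(-1147)*(16 - 1/2)*(-11) = -(-1147)*31/2*(-11) = -31*(-1147/2)*(-11) = (35557/2)*(-11) = -391127/2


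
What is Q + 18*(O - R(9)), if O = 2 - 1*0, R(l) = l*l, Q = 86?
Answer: -1336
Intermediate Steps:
R(l) = l²
O = 2 (O = 2 + 0 = 2)
Q + 18*(O - R(9)) = 86 + 18*(2 - 1*9²) = 86 + 18*(2 - 1*81) = 86 + 18*(2 - 81) = 86 + 18*(-79) = 86 - 1422 = -1336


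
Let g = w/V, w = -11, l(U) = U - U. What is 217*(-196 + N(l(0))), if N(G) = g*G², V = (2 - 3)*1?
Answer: -42532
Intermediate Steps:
l(U) = 0
V = -1 (V = -1*1 = -1)
g = 11 (g = -11/(-1) = -11*(-1) = 11)
N(G) = 11*G²
217*(-196 + N(l(0))) = 217*(-196 + 11*0²) = 217*(-196 + 11*0) = 217*(-196 + 0) = 217*(-196) = -42532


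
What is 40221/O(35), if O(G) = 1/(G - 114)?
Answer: -3177459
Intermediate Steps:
O(G) = 1/(-114 + G)
40221/O(35) = 40221/(1/(-114 + 35)) = 40221/(1/(-79)) = 40221/(-1/79) = 40221*(-79) = -3177459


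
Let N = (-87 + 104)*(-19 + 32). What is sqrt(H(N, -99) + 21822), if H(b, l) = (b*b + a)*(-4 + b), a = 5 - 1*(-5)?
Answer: sqrt(10622489) ≈ 3259.2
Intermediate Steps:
a = 10 (a = 5 + 5 = 10)
N = 221 (N = 17*13 = 221)
H(b, l) = (-4 + b)*(10 + b**2) (H(b, l) = (b*b + 10)*(-4 + b) = (b**2 + 10)*(-4 + b) = (10 + b**2)*(-4 + b) = (-4 + b)*(10 + b**2))
sqrt(H(N, -99) + 21822) = sqrt((-40 + 221**3 - 4*221**2 + 10*221) + 21822) = sqrt((-40 + 10793861 - 4*48841 + 2210) + 21822) = sqrt((-40 + 10793861 - 195364 + 2210) + 21822) = sqrt(10600667 + 21822) = sqrt(10622489)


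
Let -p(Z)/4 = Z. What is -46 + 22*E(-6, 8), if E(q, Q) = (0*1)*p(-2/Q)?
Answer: -46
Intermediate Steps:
p(Z) = -4*Z
E(q, Q) = 0 (E(q, Q) = (0*1)*(-(-8)/Q) = 0*(8/Q) = 0)
-46 + 22*E(-6, 8) = -46 + 22*0 = -46 + 0 = -46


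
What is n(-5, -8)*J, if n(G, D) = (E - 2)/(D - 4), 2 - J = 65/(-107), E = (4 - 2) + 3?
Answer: -279/428 ≈ -0.65187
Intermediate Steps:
E = 5 (E = 2 + 3 = 5)
J = 279/107 (J = 2 - 65/(-107) = 2 - 65*(-1)/107 = 2 - 1*(-65/107) = 2 + 65/107 = 279/107 ≈ 2.6075)
n(G, D) = 3/(-4 + D) (n(G, D) = (5 - 2)/(D - 4) = 3/(-4 + D))
n(-5, -8)*J = (3/(-4 - 8))*(279/107) = (3/(-12))*(279/107) = (3*(-1/12))*(279/107) = -¼*279/107 = -279/428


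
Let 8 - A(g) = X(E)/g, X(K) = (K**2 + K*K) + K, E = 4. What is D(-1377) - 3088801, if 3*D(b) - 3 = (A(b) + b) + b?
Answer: -1418179334/459 ≈ -3.0897e+6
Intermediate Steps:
X(K) = K + 2*K**2 (X(K) = (K**2 + K**2) + K = 2*K**2 + K = K + 2*K**2)
A(g) = 8 - 36/g (A(g) = 8 - 4*(1 + 2*4)/g = 8 - 4*(1 + 8)/g = 8 - 4*9/g = 8 - 36/g)
D(b) = 11/3 - 12/b + 2*b/3 (D(b) = 1 + (((8 - 36/b) + b) + b)/3 = 1 + ((8 + b - 36/b) + b)/3 = 1 + (8 - 36/b + 2*b)/3 = 1 + (8/3 - 12/b + 2*b/3) = 11/3 - 12/b + 2*b/3)
D(-1377) - 3088801 = (1/3)*(-36 - 1377*(11 + 2*(-1377)))/(-1377) - 3088801 = (1/3)*(-1/1377)*(-36 - 1377*(11 - 2754)) - 3088801 = (1/3)*(-1/1377)*(-36 - 1377*(-2743)) - 3088801 = (1/3)*(-1/1377)*(-36 + 3777111) - 3088801 = (1/3)*(-1/1377)*3777075 - 3088801 = -419675/459 - 3088801 = -1418179334/459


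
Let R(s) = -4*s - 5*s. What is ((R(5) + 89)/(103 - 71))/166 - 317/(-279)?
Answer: 424045/370512 ≈ 1.1445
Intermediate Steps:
R(s) = -9*s
((R(5) + 89)/(103 - 71))/166 - 317/(-279) = ((-9*5 + 89)/(103 - 71))/166 - 317/(-279) = ((-45 + 89)/32)*(1/166) - 317*(-1/279) = (44*(1/32))*(1/166) + 317/279 = (11/8)*(1/166) + 317/279 = 11/1328 + 317/279 = 424045/370512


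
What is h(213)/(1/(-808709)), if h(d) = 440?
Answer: -355831960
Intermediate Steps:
h(213)/(1/(-808709)) = 440/(1/(-808709)) = 440/(-1/808709) = 440*(-808709) = -355831960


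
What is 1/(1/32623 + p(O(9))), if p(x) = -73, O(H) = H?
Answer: -32623/2381478 ≈ -0.013699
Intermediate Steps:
1/(1/32623 + p(O(9))) = 1/(1/32623 - 73) = 1/(-2381478/32623) = -32623/2381478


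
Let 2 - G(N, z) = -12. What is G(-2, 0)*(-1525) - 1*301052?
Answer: -322402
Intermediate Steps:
G(N, z) = 14 (G(N, z) = 2 - 1*(-12) = 2 + 12 = 14)
G(-2, 0)*(-1525) - 1*301052 = 14*(-1525) - 1*301052 = -21350 - 301052 = -322402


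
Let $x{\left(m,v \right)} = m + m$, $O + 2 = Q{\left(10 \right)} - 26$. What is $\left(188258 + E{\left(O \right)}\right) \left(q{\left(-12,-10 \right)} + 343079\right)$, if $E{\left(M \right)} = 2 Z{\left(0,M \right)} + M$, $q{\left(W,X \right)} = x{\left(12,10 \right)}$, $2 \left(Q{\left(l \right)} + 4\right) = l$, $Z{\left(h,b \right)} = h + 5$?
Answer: $64586051823$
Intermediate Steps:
$Z{\left(h,b \right)} = 5 + h$
$Q{\left(l \right)} = -4 + \frac{l}{2}$
$O = -27$ ($O = -2 + \left(\left(-4 + \frac{1}{2} \cdot 10\right) - 26\right) = -2 + \left(\left(-4 + 5\right) - 26\right) = -2 + \left(1 - 26\right) = -2 - 25 = -27$)
$x{\left(m,v \right)} = 2 m$
$q{\left(W,X \right)} = 24$ ($q{\left(W,X \right)} = 2 \cdot 12 = 24$)
$E{\left(M \right)} = 10 + M$ ($E{\left(M \right)} = 2 \left(5 + 0\right) + M = 2 \cdot 5 + M = 10 + M$)
$\left(188258 + E{\left(O \right)}\right) \left(q{\left(-12,-10 \right)} + 343079\right) = \left(188258 + \left(10 - 27\right)\right) \left(24 + 343079\right) = \left(188258 - 17\right) 343103 = 188241 \cdot 343103 = 64586051823$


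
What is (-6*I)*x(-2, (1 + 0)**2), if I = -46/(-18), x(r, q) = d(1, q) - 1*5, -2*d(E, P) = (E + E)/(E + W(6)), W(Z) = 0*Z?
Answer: 92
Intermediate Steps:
W(Z) = 0
d(E, P) = -1 (d(E, P) = -(E + E)/(2*(E + 0)) = -2*E/(2*E) = -1/2*2 = -1)
x(r, q) = -6 (x(r, q) = -1 - 1*5 = -1 - 5 = -6)
I = 23/9 (I = -46*(-1/18) = 23/9 ≈ 2.5556)
(-6*I)*x(-2, (1 + 0)**2) = -6*23/9*(-6) = -46/3*(-6) = 92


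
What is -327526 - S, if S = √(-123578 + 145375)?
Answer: -327526 - √21797 ≈ -3.2767e+5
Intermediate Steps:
S = √21797 ≈ 147.64
-327526 - S = -327526 - √21797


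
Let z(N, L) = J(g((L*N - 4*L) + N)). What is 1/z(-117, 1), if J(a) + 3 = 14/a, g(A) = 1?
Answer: 1/11 ≈ 0.090909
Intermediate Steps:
J(a) = -3 + 14/a
z(N, L) = 11 (z(N, L) = -3 + 14/1 = -3 + 14*1 = -3 + 14 = 11)
1/z(-117, 1) = 1/11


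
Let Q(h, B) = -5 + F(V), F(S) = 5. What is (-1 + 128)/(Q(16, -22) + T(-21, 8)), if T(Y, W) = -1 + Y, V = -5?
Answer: -127/22 ≈ -5.7727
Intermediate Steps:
Q(h, B) = 0 (Q(h, B) = -5 + 5 = 0)
(-1 + 128)/(Q(16, -22) + T(-21, 8)) = (-1 + 128)/(0 + (-1 - 21)) = 127/(0 - 22) = 127/(-22) = 127*(-1/22) = -127/22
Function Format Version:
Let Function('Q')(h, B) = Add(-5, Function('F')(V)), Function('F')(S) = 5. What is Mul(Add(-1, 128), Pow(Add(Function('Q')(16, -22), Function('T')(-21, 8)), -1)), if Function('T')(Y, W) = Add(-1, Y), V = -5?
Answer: Rational(-127, 22) ≈ -5.7727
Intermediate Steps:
Function('Q')(h, B) = 0 (Function('Q')(h, B) = Add(-5, 5) = 0)
Mul(Add(-1, 128), Pow(Add(Function('Q')(16, -22), Function('T')(-21, 8)), -1)) = Mul(Add(-1, 128), Pow(Add(0, Add(-1, -21)), -1)) = Mul(127, Pow(Add(0, -22), -1)) = Mul(127, Pow(-22, -1)) = Mul(127, Rational(-1, 22)) = Rational(-127, 22)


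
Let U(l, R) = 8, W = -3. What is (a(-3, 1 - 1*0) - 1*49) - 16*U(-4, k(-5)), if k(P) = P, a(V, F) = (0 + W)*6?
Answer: -195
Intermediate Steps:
a(V, F) = -18 (a(V, F) = (0 - 3)*6 = -3*6 = -18)
(a(-3, 1 - 1*0) - 1*49) - 16*U(-4, k(-5)) = (-18 - 1*49) - 16*8 = (-18 - 49) - 128 = -67 - 128 = -195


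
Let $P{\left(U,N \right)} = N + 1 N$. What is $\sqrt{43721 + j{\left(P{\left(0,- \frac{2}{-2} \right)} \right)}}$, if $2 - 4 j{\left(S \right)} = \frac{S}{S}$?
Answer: $\frac{\sqrt{174885}}{2} \approx 209.1$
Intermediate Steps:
$P{\left(U,N \right)} = 2 N$ ($P{\left(U,N \right)} = N + N = 2 N$)
$j{\left(S \right)} = \frac{1}{4}$ ($j{\left(S \right)} = \frac{1}{2} - \frac{S \frac{1}{S}}{4} = \frac{1}{2} - \frac{1}{4} = \frac{1}{4}$)
$\sqrt{43721 + j{\left(P{\left(0,- \frac{2}{-2} \right)} \right)}} = \sqrt{43721 + \frac{1}{4}} = \sqrt{\frac{174885}{4}} = \frac{\sqrt{174885}}{2}$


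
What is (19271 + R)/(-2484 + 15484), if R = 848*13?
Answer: 6059/2600 ≈ 2.3304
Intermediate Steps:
R = 11024
(19271 + R)/(-2484 + 15484) = (19271 + 11024)/(-2484 + 15484) = 30295/13000 = 30295*(1/13000) = 6059/2600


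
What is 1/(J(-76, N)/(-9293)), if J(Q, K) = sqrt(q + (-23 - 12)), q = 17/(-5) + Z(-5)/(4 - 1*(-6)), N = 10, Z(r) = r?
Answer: 9293*I*sqrt(3890)/389 ≈ 1490.0*I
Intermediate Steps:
q = -39/10 (q = 17/(-5) - 5/(4 - 1*(-6)) = 17*(-1/5) - 5/(4 + 6) = -17/5 - 5/10 = -17/5 - 5*1/10 = -17/5 - 1/2 = -39/10 ≈ -3.9000)
J(Q, K) = I*sqrt(3890)/10 (J(Q, K) = sqrt(-39/10 + (-23 - 12)) = sqrt(-39/10 - 35) = sqrt(-389/10) = I*sqrt(3890)/10)
1/(J(-76, N)/(-9293)) = 1/((I*sqrt(3890)/10)/(-9293)) = 1/((I*sqrt(3890)/10)*(-1/9293)) = 1/(-I*sqrt(3890)/92930) = 9293*I*sqrt(3890)/389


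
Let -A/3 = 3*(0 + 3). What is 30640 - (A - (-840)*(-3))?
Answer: 33187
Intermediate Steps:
A = -27 (A = -9*(0 + 3) = -9*3 = -3*9 = -27)
30640 - (A - (-840)*(-3)) = 30640 - (-27 - (-840)*(-3)) = 30640 - (-27 - 70*36) = 30640 - (-27 - 2520) = 30640 - 1*(-2547) = 30640 + 2547 = 33187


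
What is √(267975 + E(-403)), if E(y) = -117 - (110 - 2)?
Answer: 15*√1190 ≈ 517.45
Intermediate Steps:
E(y) = -225 (E(y) = -117 - 1*108 = -117 - 108 = -225)
√(267975 + E(-403)) = √(267975 - 225) = √267750 = 15*√1190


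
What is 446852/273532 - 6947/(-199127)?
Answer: 3245733036/1945271663 ≈ 1.6685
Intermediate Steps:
446852/273532 - 6947/(-199127) = 446852*(1/273532) - 6947*(-1/199127) = 15959/9769 + 6947/199127 = 3245733036/1945271663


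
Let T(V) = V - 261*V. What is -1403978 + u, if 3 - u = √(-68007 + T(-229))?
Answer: -1403975 - I*√8467 ≈ -1.404e+6 - 92.016*I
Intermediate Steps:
T(V) = -260*V
u = 3 - I*√8467 (u = 3 - √(-68007 - 260*(-229)) = 3 - √(-68007 + 59540) = 3 - √(-8467) = 3 - I*√8467 ≈ 3.0 - 92.016*I)
-1403978 + u = -1403978 + (3 - I*√8467) = -1403975 - I*√8467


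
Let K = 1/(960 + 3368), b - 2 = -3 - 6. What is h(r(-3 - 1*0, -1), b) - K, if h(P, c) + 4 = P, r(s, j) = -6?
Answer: -43281/4328 ≈ -10.000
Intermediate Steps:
b = -7 (b = 2 + (-3 - 6) = 2 - 9 = -7)
h(P, c) = -4 + P
K = 1/4328 ≈ 0.00023105
h(r(-3 - 1*0, -1), b) - K = (-4 - 6) - 1*1/4328 = -10 - 1/4328 = -43281/4328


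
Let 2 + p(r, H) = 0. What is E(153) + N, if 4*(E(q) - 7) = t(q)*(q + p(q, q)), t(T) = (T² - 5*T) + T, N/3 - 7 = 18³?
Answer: 3512443/4 ≈ 8.7811e+5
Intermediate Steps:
p(r, H) = -2 (p(r, H) = -2 + 0 = -2)
N = 17517 (N = 21 + 3*18³ = 21 + 3*5832 = 21 + 17496 = 17517)
t(T) = T² - 4*T
E(q) = 7 + q*(-4 + q)*(-2 + q)/4 (E(q) = 7 + ((q*(-4 + q))*(q - 2))/4 = 7 + ((q*(-4 + q))*(-2 + q))/4 = 7 + (q*(-4 + q)*(-2 + q))/4 = 7 + q*(-4 + q)*(-2 + q)/4)
E(153) + N = (7 + 2*153 - 3/2*153² + (¼)*153³) + 17517 = (7 + 306 - 3/2*23409 + (¼)*3581577) + 17517 = (7 + 306 - 70227/2 + 3581577/4) + 17517 = 3442375/4 + 17517 = 3512443/4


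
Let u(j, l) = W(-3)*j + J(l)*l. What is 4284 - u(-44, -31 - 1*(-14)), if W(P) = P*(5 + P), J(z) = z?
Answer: 3731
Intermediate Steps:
u(j, l) = l² - 6*j (u(j, l) = (-3*(5 - 3))*j + l*l = (-3*2)*j + l² = -6*j + l² = l² - 6*j)
4284 - u(-44, -31 - 1*(-14)) = 4284 - ((-31 - 1*(-14))² - 6*(-44)) = 4284 - ((-31 + 14)² + 264) = 4284 - ((-17)² + 264) = 4284 - (289 + 264) = 4284 - 1*553 = 4284 - 553 = 3731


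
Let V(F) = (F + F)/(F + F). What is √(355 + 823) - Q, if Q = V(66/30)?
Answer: -1 + √1178 ≈ 33.322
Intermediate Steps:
V(F) = 1 (V(F) = (2*F)/((2*F)) = (2*F)*(1/(2*F)) = 1)
Q = 1
√(355 + 823) - Q = √(355 + 823) - 1*1 = √1178 - 1 = -1 + √1178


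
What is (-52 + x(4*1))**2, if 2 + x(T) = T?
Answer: 2500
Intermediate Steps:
x(T) = -2 + T
(-52 + x(4*1))**2 = (-52 + (-2 + 4*1))**2 = (-52 + (-2 + 4))**2 = (-52 + 2)**2 = (-50)**2 = 2500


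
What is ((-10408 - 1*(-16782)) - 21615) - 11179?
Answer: -26420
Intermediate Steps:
((-10408 - 1*(-16782)) - 21615) - 11179 = ((-10408 + 16782) - 21615) - 11179 = (6374 - 21615) - 11179 = -15241 - 11179 = -26420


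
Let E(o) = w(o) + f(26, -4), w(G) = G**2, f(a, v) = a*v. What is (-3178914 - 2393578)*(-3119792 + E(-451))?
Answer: 16252145055540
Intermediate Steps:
E(o) = -104 + o**2 (E(o) = o**2 + 26*(-4) = o**2 - 104 = -104 + o**2)
(-3178914 - 2393578)*(-3119792 + E(-451)) = (-3178914 - 2393578)*(-3119792 + (-104 + (-451)**2)) = -5572492*(-3119792 + (-104 + 203401)) = -5572492*(-3119792 + 203297) = -5572492*(-2916495) = 16252145055540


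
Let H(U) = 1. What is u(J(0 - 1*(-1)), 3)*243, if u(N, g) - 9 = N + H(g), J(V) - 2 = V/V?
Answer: 3159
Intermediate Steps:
J(V) = 3 (J(V) = 2 + V/V = 2 + 1 = 3)
u(N, g) = 10 + N (u(N, g) = 9 + (N + 1) = 9 + (1 + N) = 10 + N)
u(J(0 - 1*(-1)), 3)*243 = (10 + 3)*243 = 13*243 = 3159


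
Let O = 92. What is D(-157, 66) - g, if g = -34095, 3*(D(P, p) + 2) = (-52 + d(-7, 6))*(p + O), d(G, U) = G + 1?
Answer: 93115/3 ≈ 31038.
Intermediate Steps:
d(G, U) = 1 + G
D(P, p) = -5342/3 - 58*p/3 (D(P, p) = -2 + ((-52 + (1 - 7))*(p + 92))/3 = -2 + ((-52 - 6)*(92 + p))/3 = -2 + (-58*(92 + p))/3 = -2 + (-5336 - 58*p)/3 = -2 + (-5336/3 - 58*p/3) = -5342/3 - 58*p/3)
D(-157, 66) - g = (-5342/3 - 58/3*66) - 1*(-34095) = (-5342/3 - 1276) + 34095 = -9170/3 + 34095 = 93115/3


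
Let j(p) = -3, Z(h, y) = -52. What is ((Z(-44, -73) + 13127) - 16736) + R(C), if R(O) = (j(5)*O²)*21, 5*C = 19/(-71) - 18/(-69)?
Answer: -244068718348/66667225 ≈ -3661.0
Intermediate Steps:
C = -11/8165 (C = (19/(-71) - 18/(-69))/5 = (19*(-1/71) - 18*(-1/69))/5 = (-19/71 + 6/23)/5 = (⅕)*(-11/1633) = -11/8165 ≈ -0.0013472)
R(O) = -63*O² (R(O) = -3*O²*21 = -63*O²)
((Z(-44, -73) + 13127) - 16736) + R(C) = ((-52 + 13127) - 16736) - 63*(-11/8165)² = (13075 - 16736) - 63*121/66667225 = -3661 - 7623/66667225 = -244068718348/66667225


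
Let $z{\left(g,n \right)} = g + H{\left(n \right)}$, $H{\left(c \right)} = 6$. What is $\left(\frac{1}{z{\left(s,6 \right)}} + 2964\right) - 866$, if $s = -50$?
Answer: $\frac{92311}{44} \approx 2098.0$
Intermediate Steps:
$z{\left(g,n \right)} = 6 + g$ ($z{\left(g,n \right)} = g + 6 = 6 + g$)
$\left(\frac{1}{z{\left(s,6 \right)}} + 2964\right) - 866 = \left(\frac{1}{6 - 50} + 2964\right) - 866 = \left(\frac{1}{-44} + 2964\right) - 866 = \left(- \frac{1}{44} + 2964\right) - 866 = \frac{130415}{44} - 866 = \frac{92311}{44}$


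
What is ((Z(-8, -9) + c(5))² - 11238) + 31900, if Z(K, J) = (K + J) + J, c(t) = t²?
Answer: 20663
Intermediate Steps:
Z(K, J) = K + 2*J (Z(K, J) = (J + K) + J = K + 2*J)
((Z(-8, -9) + c(5))² - 11238) + 31900 = (((-8 + 2*(-9)) + 5²)² - 11238) + 31900 = (((-8 - 18) + 25)² - 11238) + 31900 = ((-26 + 25)² - 11238) + 31900 = ((-1)² - 11238) + 31900 = (1 - 11238) + 31900 = -11237 + 31900 = 20663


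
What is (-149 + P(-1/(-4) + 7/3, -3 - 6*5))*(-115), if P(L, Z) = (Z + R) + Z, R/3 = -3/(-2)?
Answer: 48415/2 ≈ 24208.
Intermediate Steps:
R = 9/2 (R = 3*(-3/(-2)) = 3*(-3*(-½)) = 3*(3/2) = 9/2 ≈ 4.5000)
P(L, Z) = 9/2 + 2*Z (P(L, Z) = (Z + 9/2) + Z = (9/2 + Z) + Z = 9/2 + 2*Z)
(-149 + P(-1/(-4) + 7/3, -3 - 6*5))*(-115) = (-149 + (9/2 + 2*(-3 - 6*5)))*(-115) = (-149 + (9/2 + 2*(-3 - 1*30)))*(-115) = (-149 + (9/2 + 2*(-3 - 30)))*(-115) = (-149 + (9/2 + 2*(-33)))*(-115) = (-149 + (9/2 - 66))*(-115) = (-149 - 123/2)*(-115) = -421/2*(-115) = 48415/2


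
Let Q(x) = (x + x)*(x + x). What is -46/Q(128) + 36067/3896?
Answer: 147719231/15958016 ≈ 9.2567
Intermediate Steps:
Q(x) = 4*x² (Q(x) = (2*x)*(2*x) = 4*x²)
-46/Q(128) + 36067/3896 = -46/(4*128²) + 36067/3896 = -46/(4*16384) + 36067*(1/3896) = -46/65536 + 36067/3896 = -46*1/65536 + 36067/3896 = -23/32768 + 36067/3896 = 147719231/15958016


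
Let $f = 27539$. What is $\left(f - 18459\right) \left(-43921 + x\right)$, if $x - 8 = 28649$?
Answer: $-138597120$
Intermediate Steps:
$x = 28657$ ($x = 8 + 28649 = 28657$)
$\left(f - 18459\right) \left(-43921 + x\right) = \left(27539 - 18459\right) \left(-43921 + 28657\right) = 9080 \left(-15264\right) = -138597120$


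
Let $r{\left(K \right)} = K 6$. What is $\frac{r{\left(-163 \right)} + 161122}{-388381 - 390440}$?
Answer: $- \frac{160144}{778821} \approx -0.20562$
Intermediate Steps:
$r{\left(K \right)} = 6 K$
$\frac{r{\left(-163 \right)} + 161122}{-388381 - 390440} = \frac{6 \left(-163\right) + 161122}{-388381 - 390440} = \frac{-978 + 161122}{-778821} = 160144 \left(- \frac{1}{778821}\right) = - \frac{160144}{778821}$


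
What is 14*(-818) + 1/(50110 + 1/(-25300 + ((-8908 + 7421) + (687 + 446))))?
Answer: -14721797219774/1285521939 ≈ -11452.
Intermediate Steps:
14*(-818) + 1/(50110 + 1/(-25300 + ((-8908 + 7421) + (687 + 446)))) = -11452 + 1/(50110 + 1/(-25300 + (-1487 + 1133))) = -11452 + 1/(50110 + 1/(-25300 - 354)) = -11452 + 1/(50110 + 1/(-25654)) = -11452 + 1/(50110 - 1/25654) = -11452 + 1/(1285521939/25654) = -11452 + 25654/1285521939 = -14721797219774/1285521939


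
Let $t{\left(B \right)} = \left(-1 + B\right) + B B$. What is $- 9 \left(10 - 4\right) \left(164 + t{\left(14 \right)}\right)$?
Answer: $-20142$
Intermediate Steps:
$t{\left(B \right)} = -1 + B + B^{2}$ ($t{\left(B \right)} = \left(-1 + B\right) + B^{2} = -1 + B + B^{2}$)
$- 9 \left(10 - 4\right) \left(164 + t{\left(14 \right)}\right) = - 9 \left(10 - 4\right) \left(164 + \left(-1 + 14 + 14^{2}\right)\right) = \left(-9\right) 6 \left(164 + \left(-1 + 14 + 196\right)\right) = - 54 \left(164 + 209\right) = \left(-54\right) 373 = -20142$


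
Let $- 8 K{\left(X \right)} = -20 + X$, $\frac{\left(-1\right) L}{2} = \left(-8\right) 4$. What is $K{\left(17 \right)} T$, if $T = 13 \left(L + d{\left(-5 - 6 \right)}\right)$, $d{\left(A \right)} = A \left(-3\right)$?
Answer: $\frac{3783}{8} \approx 472.88$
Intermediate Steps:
$L = 64$ ($L = - 2 \left(\left(-8\right) 4\right) = \left(-2\right) \left(-32\right) = 64$)
$d{\left(A \right)} = - 3 A$
$K{\left(X \right)} = \frac{5}{2} - \frac{X}{8}$ ($K{\left(X \right)} = - \frac{-20 + X}{8} = \frac{5}{2} - \frac{X}{8}$)
$T = 1261$ ($T = 13 \left(64 - 3 \left(-5 - 6\right)\right) = 13 \left(64 - -33\right) = 13 \left(64 + 33\right) = 13 \cdot 97 = 1261$)
$K{\left(17 \right)} T = \left(\frac{5}{2} - \frac{17}{8}\right) 1261 = \frac{3}{8} \cdot 1261 = \frac{3783}{8}$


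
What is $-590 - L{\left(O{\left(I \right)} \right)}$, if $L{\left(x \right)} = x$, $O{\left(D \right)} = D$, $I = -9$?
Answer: $-581$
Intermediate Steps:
$-590 - L{\left(O{\left(I \right)} \right)} = -590 - -9 = -590 + 9 = -581$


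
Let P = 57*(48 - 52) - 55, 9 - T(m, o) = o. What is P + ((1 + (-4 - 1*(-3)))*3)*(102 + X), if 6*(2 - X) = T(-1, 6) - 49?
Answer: -283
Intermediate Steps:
T(m, o) = 9 - o
P = -283 (P = 57*(-4) - 55 = -228 - 55 = -283)
X = 29/3 (X = 2 - ((9 - 1*6) - 49)/6 = 2 - ((9 - 6) - 49)/6 = 2 - (3 - 49)/6 = 2 - 1/6*(-46) = 2 + 23/3 = 29/3 ≈ 9.6667)
P + ((1 + (-4 - 1*(-3)))*3)*(102 + X) = -283 + ((1 + (-4 - 1*(-3)))*3)*(102 + 29/3) = -283 + ((1 + (-4 + 3))*3)*(335/3) = -283 + ((1 - 1)*3)*(335/3) = -283 + (0*3)*(335/3) = -283 + 0*(335/3) = -283 + 0 = -283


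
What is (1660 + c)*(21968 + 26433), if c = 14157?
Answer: 765558617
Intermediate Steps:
(1660 + c)*(21968 + 26433) = (1660 + 14157)*(21968 + 26433) = 15817*48401 = 765558617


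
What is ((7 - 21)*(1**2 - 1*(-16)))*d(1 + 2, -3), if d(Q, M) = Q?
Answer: -714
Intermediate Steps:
((7 - 21)*(1**2 - 1*(-16)))*d(1 + 2, -3) = ((7 - 21)*(1**2 - 1*(-16)))*(1 + 2) = -14*(1 + 16)*3 = -14*17*3 = -238*3 = -714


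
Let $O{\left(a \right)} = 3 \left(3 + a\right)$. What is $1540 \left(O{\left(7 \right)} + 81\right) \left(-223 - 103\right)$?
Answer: $-55726440$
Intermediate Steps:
$O{\left(a \right)} = 9 + 3 a$
$1540 \left(O{\left(7 \right)} + 81\right) \left(-223 - 103\right) = 1540 \left(\left(9 + 3 \cdot 7\right) + 81\right) \left(-223 - 103\right) = 1540 \left(\left(9 + 21\right) + 81\right) \left(-326\right) = 1540 \left(30 + 81\right) \left(-326\right) = 1540 \cdot 111 \left(-326\right) = 1540 \left(-36186\right) = -55726440$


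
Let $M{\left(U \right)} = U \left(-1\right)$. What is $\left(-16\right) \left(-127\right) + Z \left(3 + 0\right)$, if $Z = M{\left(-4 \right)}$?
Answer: $2044$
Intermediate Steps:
$M{\left(U \right)} = - U$
$Z = 4$ ($Z = \left(-1\right) \left(-4\right) = 4$)
$\left(-16\right) \left(-127\right) + Z \left(3 + 0\right) = \left(-16\right) \left(-127\right) + 4 \left(3 + 0\right) = 2032 + 4 \cdot 3 = 2032 + 12 = 2044$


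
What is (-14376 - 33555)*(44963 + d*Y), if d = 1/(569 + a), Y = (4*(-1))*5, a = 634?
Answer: -864203423213/401 ≈ -2.1551e+9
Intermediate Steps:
Y = -20 (Y = -4*5 = -20)
d = 1/1203 (d = 1/(569 + 634) = 1/1203 ≈ 0.00083125)
(-14376 - 33555)*(44963 + d*Y) = (-14376 - 33555)*(44963 + (1/1203)*(-20)) = -47931*(44963 - 20/1203) = -47931*54090469/1203 = -864203423213/401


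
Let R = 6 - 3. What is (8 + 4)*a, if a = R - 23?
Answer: -240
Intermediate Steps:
R = 3
a = -20 (a = 3 - 23 = -20)
(8 + 4)*a = (8 + 4)*(-20) = 12*(-20) = -240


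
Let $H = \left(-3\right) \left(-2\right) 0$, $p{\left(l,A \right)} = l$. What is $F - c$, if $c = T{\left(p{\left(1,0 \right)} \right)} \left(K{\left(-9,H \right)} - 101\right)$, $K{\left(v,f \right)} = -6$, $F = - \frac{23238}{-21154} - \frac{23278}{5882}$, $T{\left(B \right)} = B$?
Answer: $\frac{3239510175}{31106957} \approx 104.14$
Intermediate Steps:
$H = 0$ ($H = 6 \cdot 0 = 0$)
$F = - \frac{88934224}{31106957}$ ($F = \left(-23238\right) \left(- \frac{1}{21154}\right) - \frac{11639}{2941} = \frac{11619}{10577} - \frac{11639}{2941} = - \frac{88934224}{31106957} \approx -2.859$)
$c = -107$ ($c = 1 \left(-6 - 101\right) = 1 \left(-107\right) = -107$)
$F - c = - \frac{88934224}{31106957} - -107 = - \frac{88934224}{31106957} + 107 = \frac{3239510175}{31106957}$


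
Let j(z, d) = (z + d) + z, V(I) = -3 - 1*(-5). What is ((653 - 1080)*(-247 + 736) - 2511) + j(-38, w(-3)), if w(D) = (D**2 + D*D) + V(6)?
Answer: -211370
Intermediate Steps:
V(I) = 2 (V(I) = -3 + 5 = 2)
w(D) = 2 + 2*D**2 (w(D) = (D**2 + D*D) + 2 = (D**2 + D**2) + 2 = 2*D**2 + 2 = 2 + 2*D**2)
j(z, d) = d + 2*z (j(z, d) = (d + z) + z = d + 2*z)
((653 - 1080)*(-247 + 736) - 2511) + j(-38, w(-3)) = ((653 - 1080)*(-247 + 736) - 2511) + ((2 + 2*(-3)**2) + 2*(-38)) = (-427*489 - 2511) + ((2 + 2*9) - 76) = (-208803 - 2511) + ((2 + 18) - 76) = -211314 + (20 - 76) = -211314 - 56 = -211370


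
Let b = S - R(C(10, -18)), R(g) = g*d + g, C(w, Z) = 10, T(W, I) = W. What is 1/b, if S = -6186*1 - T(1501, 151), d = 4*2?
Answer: -1/7777 ≈ -0.00012858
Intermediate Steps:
d = 8
R(g) = 9*g (R(g) = g*8 + g = 8*g + g = 9*g)
S = -7687 (S = -6186*1 - 1*1501 = -6186 - 1501 = -7687)
b = -7777 (b = -7687 - 9*10 = -7687 - 1*90 = -7687 - 90 = -7777)
1/b = 1/(-7777) = -1/7777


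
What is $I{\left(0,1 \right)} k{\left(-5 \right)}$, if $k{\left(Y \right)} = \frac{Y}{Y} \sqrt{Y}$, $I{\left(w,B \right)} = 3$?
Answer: $3 i \sqrt{5} \approx 6.7082 i$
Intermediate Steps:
$k{\left(Y \right)} = \sqrt{Y}$ ($k{\left(Y \right)} = 1 \sqrt{Y} = \sqrt{Y}$)
$I{\left(0,1 \right)} k{\left(-5 \right)} = 3 \sqrt{-5} = 3 i \sqrt{5}$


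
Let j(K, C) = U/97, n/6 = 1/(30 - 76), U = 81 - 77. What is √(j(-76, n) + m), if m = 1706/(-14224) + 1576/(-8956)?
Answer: I*√151899764752690682/772302748 ≈ 0.50465*I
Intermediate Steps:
U = 4
n = -3/23 (n = 6/(30 - 76) = 6/(-46) = 6*(-1/46) = -3/23 ≈ -0.13043)
m = -4711995/15923768 (m = 1706*(-1/14224) + 1576*(-1/8956) = -853/7112 - 394/2239 = -4711995/15923768 ≈ -0.29591)
j(K, C) = 4/97
√(j(-76, n) + m) = √(4/97 - 4711995/15923768) = √(-393368443/1544605496) = I*√151899764752690682/772302748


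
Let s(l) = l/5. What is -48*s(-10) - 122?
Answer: -26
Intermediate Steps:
s(l) = l/5 (s(l) = l*(1/5) = l/5)
-48*s(-10) - 122 = -48*(-10)/5 - 122 = -48*(-2) - 122 = 96 - 122 = -26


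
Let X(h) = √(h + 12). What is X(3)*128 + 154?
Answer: 154 + 128*√15 ≈ 649.74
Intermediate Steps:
X(h) = √(12 + h)
X(3)*128 + 154 = √(12 + 3)*128 + 154 = √15*128 + 154 = 128*√15 + 154 = 154 + 128*√15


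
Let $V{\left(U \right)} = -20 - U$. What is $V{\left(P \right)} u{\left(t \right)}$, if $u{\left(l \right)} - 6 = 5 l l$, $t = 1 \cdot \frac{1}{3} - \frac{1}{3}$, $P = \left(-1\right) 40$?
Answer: $120$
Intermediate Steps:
$P = -40$
$t = 0$ ($t = 1 \cdot \frac{1}{3} - \frac{1}{3} = \frac{1}{3} - \frac{1}{3} = 0$)
$u{\left(l \right)} = 6 + 5 l^{2}$ ($u{\left(l \right)} = 6 + 5 l l = 6 + 5 l^{2}$)
$V{\left(P \right)} u{\left(t \right)} = \left(-20 - -40\right) \left(6 + 5 \cdot 0^{2}\right) = \left(-20 + 40\right) \left(6 + 5 \cdot 0\right) = 20 \left(6 + 0\right) = 20 \cdot 6 = 120$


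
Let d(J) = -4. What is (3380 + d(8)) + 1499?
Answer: 4875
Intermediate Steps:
(3380 + d(8)) + 1499 = (3380 - 4) + 1499 = 3376 + 1499 = 4875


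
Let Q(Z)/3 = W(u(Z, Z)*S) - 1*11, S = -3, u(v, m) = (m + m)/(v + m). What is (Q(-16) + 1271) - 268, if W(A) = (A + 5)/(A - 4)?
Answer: 6784/7 ≈ 969.14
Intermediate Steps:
u(v, m) = 2*m/(m + v) (u(v, m) = (2*m)/(m + v) = 2*m/(m + v))
W(A) = (5 + A)/(-4 + A)
Q(Z) = -237/7 (Q(Z) = 3*((5 + (2*Z/(Z + Z))*(-3))/(-4 + (2*Z/(Z + Z))*(-3)) - 1*11) = 3*((5 + (2*Z/((2*Z)))*(-3))/(-4 + (2*Z/((2*Z)))*(-3)) - 11) = 3*((5 + (2*Z*(1/(2*Z)))*(-3))/(-4 + (2*Z*(1/(2*Z)))*(-3)) - 11) = 3*((5 + 1*(-3))/(-4 + 1*(-3)) - 11) = 3*((5 - 3)/(-4 - 3) - 11) = 3*(2/(-7) - 11) = 3*(-⅐*2 - 11) = 3*(-2/7 - 11) = 3*(-79/7) = -237/7)
(Q(-16) + 1271) - 268 = (-237/7 + 1271) - 268 = 8660/7 - 268 = 6784/7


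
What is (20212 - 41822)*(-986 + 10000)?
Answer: -194792540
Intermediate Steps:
(20212 - 41822)*(-986 + 10000) = -21610*9014 = -194792540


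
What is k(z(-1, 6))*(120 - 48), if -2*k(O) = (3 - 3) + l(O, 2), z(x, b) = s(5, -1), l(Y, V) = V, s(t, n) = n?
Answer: -72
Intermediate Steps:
z(x, b) = -1
k(O) = -1 (k(O) = -((3 - 3) + 2)/2 = -(0 + 2)/2 = -½*2 = -1)
k(z(-1, 6))*(120 - 48) = -(120 - 48) = -1*72 = -72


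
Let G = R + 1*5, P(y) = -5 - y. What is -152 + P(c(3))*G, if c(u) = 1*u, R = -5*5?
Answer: 8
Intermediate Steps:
R = -25
c(u) = u
G = -20 (G = -25 + 1*5 = -25 + 5 = -20)
-152 + P(c(3))*G = -152 + (-5 - 1*3)*(-20) = -152 + (-5 - 3)*(-20) = -152 - 8*(-20) = -152 + 160 = 8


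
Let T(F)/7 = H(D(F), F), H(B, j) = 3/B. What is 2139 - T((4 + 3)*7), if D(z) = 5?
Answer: 10674/5 ≈ 2134.8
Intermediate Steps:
T(F) = 21/5 (T(F) = 7*(3/5) = 7*(3*(⅕)) = 7*(⅗) = 21/5)
2139 - T((4 + 3)*7) = 2139 - 1*21/5 = 2139 - 21/5 = 10674/5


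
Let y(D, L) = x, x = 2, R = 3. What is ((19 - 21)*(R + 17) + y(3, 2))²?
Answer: 1444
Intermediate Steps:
y(D, L) = 2
((19 - 21)*(R + 17) + y(3, 2))² = ((19 - 21)*(3 + 17) + 2)² = (-2*20 + 2)² = (-40 + 2)² = (-38)² = 1444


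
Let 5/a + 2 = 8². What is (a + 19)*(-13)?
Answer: -15379/62 ≈ -248.05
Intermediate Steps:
a = 5/62 (a = 5/(-2 + 8²) = 5/(-2 + 64) = 5/62 ≈ 0.080645)
(a + 19)*(-13) = (5/62 + 19)*(-13) = (1183/62)*(-13) = -15379/62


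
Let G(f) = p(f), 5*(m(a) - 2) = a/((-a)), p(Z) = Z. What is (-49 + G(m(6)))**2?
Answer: 55696/25 ≈ 2227.8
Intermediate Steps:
m(a) = 9/5 (m(a) = 2 + (a/((-a)))/5 = 2 + (a*(-1/a))/5 = 2 + (1/5)*(-1) = 2 - 1/5 = 9/5)
G(f) = f
(-49 + G(m(6)))**2 = (-49 + 9/5)**2 = (-236/5)**2 = 55696/25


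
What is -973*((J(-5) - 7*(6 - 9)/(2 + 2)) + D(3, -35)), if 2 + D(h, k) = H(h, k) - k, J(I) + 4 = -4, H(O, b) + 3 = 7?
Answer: -133301/4 ≈ -33325.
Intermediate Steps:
H(O, b) = 4 (H(O, b) = -3 + 7 = 4)
J(I) = -8 (J(I) = -4 - 4 = -8)
D(h, k) = 2 - k (D(h, k) = -2 + (4 - k) = 2 - k)
-973*((J(-5) - 7*(6 - 9)/(2 + 2)) + D(3, -35)) = -973*((-8 - 7*(6 - 9)/(2 + 2)) + (2 - 1*(-35))) = -973*((-8 - (-21)/4) + (2 + 35)) = -973*((-8 - (-21)/4) + 37) = -973*((-8 - 7*(-3/4)) + 37) = -973*((-8 + 21/4) + 37) = -973*(-11/4 + 37) = -973*137/4 = -133301/4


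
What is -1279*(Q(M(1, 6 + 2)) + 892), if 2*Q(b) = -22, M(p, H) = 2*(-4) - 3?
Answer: -1126799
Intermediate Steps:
M(p, H) = -11 (M(p, H) = -8 - 3 = -11)
Q(b) = -11 (Q(b) = (1/2)*(-22) = -11)
-1279*(Q(M(1, 6 + 2)) + 892) = -1279*(-11 + 892) = -1279*881 = -1126799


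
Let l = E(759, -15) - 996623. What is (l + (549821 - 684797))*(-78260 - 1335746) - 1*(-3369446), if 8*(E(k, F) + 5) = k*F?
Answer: 6408442089435/4 ≈ 1.6021e+12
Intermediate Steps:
E(k, F) = -5 + F*k/8 (E(k, F) = -5 + (k*F)/8 = -5 + (F*k)/8 = -5 + F*k/8)
l = -7984409/8 (l = (-5 + (⅛)*(-15)*759) - 996623 = (-5 - 11385/8) - 996623 = -11425/8 - 996623 = -7984409/8 ≈ -9.9805e+5)
(l + (549821 - 684797))*(-78260 - 1335746) - 1*(-3369446) = (-7984409/8 + (549821 - 684797))*(-78260 - 1335746) - 1*(-3369446) = (-7984409/8 - 134976)*(-1414006) + 3369446 = -9064217/8*(-1414006) + 3369446 = 6408428611651/4 + 3369446 = 6408442089435/4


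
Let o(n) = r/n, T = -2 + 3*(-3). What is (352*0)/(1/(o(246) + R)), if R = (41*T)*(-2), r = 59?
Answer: 0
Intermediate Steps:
T = -11 (T = -2 - 9 = -11)
o(n) = 59/n
R = 902 (R = (41*(-11))*(-2) = -451*(-2) = 902)
(352*0)/(1/(o(246) + R)) = (352*0)/(1/(59/246 + 902)) = 0/(1/(59*(1/246) + 902)) = 0/(1/(59/246 + 902)) = 0/(1/(221951/246)) = 0/(246/221951) = 0*(221951/246) = 0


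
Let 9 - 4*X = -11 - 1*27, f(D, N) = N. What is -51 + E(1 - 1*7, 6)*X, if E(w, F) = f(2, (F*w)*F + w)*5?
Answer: -26187/2 ≈ -13094.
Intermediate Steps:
E(w, F) = 5*w + 5*w*F² (E(w, F) = ((F*w)*F + w)*5 = (w*F² + w)*5 = (w + w*F²)*5 = 5*w + 5*w*F²)
X = 47/4 (X = 9/4 - (-11 - 1*27)/4 = 9/4 - (-11 - 27)/4 = 9/4 - ¼*(-38) = 9/4 + 19/2 = 47/4 ≈ 11.750)
-51 + E(1 - 1*7, 6)*X = -51 + (5*(1 - 1*7)*(1 + 6²))*(47/4) = -51 + (5*(1 - 7)*(1 + 36))*(47/4) = -51 + (5*(-6)*37)*(47/4) = -51 - 1110*47/4 = -51 - 26085/2 = -26187/2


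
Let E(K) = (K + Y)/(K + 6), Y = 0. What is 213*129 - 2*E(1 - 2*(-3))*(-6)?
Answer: 357285/13 ≈ 27483.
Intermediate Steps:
E(K) = K/(6 + K) (E(K) = (K + 0)/(K + 6) = K/(6 + K))
213*129 - 2*E(1 - 2*(-3))*(-6) = 213*129 - 2*(1 - 2*(-3))/(6 + (1 - 2*(-3)))*(-6) = 27477 - 2*(1 + 6)/(6 + (1 + 6))*(-6) = 27477 - 14/(6 + 7)*(-6) = 27477 - 14/13*(-6) = 27477 + 84/13 = 357285/13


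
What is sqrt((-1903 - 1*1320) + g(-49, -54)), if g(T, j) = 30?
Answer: I*sqrt(3193) ≈ 56.507*I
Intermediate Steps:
sqrt((-1903 - 1*1320) + g(-49, -54)) = sqrt((-1903 - 1*1320) + 30) = sqrt((-1903 - 1320) + 30) = sqrt(-3223 + 30) = sqrt(-3193) = I*sqrt(3193)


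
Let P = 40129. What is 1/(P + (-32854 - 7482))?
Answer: -1/207 ≈ -0.0048309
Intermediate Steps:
1/(P + (-32854 - 7482)) = 1/(40129 + (-32854 - 7482)) = 1/(40129 - 40336) = 1/(-207) = -1/207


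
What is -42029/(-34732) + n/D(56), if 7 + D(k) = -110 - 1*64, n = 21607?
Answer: -742847075/6286492 ≈ -118.17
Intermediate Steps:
D(k) = -181 (D(k) = -7 + (-110 - 1*64) = -7 + (-110 - 64) = -7 - 174 = -181)
-42029/(-34732) + n/D(56) = -42029/(-34732) + 21607/(-181) = -42029*(-1/34732) + 21607*(-1/181) = 42029/34732 - 21607/181 = -742847075/6286492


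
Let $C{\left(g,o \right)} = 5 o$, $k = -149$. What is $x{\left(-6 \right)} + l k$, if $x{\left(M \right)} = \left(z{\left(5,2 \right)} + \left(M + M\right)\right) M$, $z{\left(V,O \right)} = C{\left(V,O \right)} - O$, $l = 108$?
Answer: $-16068$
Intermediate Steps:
$z{\left(V,O \right)} = 4 O$ ($z{\left(V,O \right)} = 5 O - O = 4 O$)
$x{\left(M \right)} = M \left(8 + 2 M\right)$ ($x{\left(M \right)} = \left(4 \cdot 2 + \left(M + M\right)\right) M = \left(8 + 2 M\right) M = M \left(8 + 2 M\right)$)
$x{\left(-6 \right)} + l k = 2 \left(-6\right) \left(4 - 6\right) + 108 \left(-149\right) = 2 \left(-6\right) \left(-2\right) - 16092 = 24 - 16092 = -16068$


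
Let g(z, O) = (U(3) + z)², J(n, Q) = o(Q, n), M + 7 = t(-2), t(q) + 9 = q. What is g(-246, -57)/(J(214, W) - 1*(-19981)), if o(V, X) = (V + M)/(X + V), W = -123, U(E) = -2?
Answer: 2798432/909065 ≈ 3.0784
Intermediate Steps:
t(q) = -9 + q
M = -18 (M = -7 + (-9 - 2) = -7 - 11 = -18)
o(V, X) = (-18 + V)/(V + X) (o(V, X) = (V - 18)/(X + V) = (-18 + V)/(V + X))
J(n, Q) = (-18 + Q)/(Q + n)
g(z, O) = (-2 + z)²
g(-246, -57)/(J(214, W) - 1*(-19981)) = (-2 - 246)²/((-18 - 123)/(-123 + 214) - 1*(-19981)) = (-248)²/(-141/91 + 19981) = 61504/((1/91)*(-141) + 19981) = 61504/(-141/91 + 19981) = 61504/(1818130/91) = 61504*(91/1818130) = 2798432/909065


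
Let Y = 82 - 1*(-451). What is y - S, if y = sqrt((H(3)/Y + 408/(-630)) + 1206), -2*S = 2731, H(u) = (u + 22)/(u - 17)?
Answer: 2731/2 + sqrt(308183760690)/15990 ≈ 1400.2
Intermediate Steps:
H(u) = (22 + u)/(-17 + u)
Y = 533 (Y = 82 + 451 = 533)
S = -2731/2 (S = -1/2*2731 = -2731/2 ≈ -1365.5)
y = sqrt(308183760690)/15990 (y = sqrt((((22 + 3)/(-17 + 3))/533 + 408/(-630)) + 1206) = sqrt(((25/(-14))*(1/533) + 408*(-1/630)) + 1206) = sqrt((-1/14*25*(1/533) - 68/105) + 1206) = sqrt((-25/14*1/533 - 68/105) + 1206) = sqrt((-25/7462 - 68/105) + 1206) = sqrt(-10409/15990 + 1206) = sqrt(19273531/15990) = sqrt(308183760690)/15990 ≈ 34.718)
y - S = sqrt(308183760690)/15990 - 1*(-2731/2) = sqrt(308183760690)/15990 + 2731/2 = 2731/2 + sqrt(308183760690)/15990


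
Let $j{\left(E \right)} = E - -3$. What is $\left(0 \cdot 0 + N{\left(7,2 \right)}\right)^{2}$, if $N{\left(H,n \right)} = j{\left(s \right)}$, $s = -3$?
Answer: $0$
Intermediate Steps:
$j{\left(E \right)} = 3 + E$ ($j{\left(E \right)} = E + 3 = 3 + E$)
$N{\left(H,n \right)} = 0$ ($N{\left(H,n \right)} = 3 - 3 = 0$)
$\left(0 \cdot 0 + N{\left(7,2 \right)}\right)^{2} = \left(0 \cdot 0 + 0\right)^{2} = \left(0 + 0\right)^{2} = 0^{2} = 0$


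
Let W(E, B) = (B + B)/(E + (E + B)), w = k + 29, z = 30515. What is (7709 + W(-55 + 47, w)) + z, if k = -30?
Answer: 649810/17 ≈ 38224.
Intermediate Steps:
w = -1 (w = -30 + 29 = -1)
W(E, B) = 2*B/(B + 2*E) (W(E, B) = (2*B)/(E + (B + E)) = (2*B)/(B + 2*E) = 2*B/(B + 2*E))
(7709 + W(-55 + 47, w)) + z = (7709 + 2*(-1)/(-1 + 2*(-55 + 47))) + 30515 = (7709 + 2*(-1)/(-1 + 2*(-8))) + 30515 = (7709 + 2*(-1)/(-1 - 16)) + 30515 = (7709 + 2*(-1)/(-17)) + 30515 = (7709 + 2*(-1)*(-1/17)) + 30515 = (7709 + 2/17) + 30515 = 131055/17 + 30515 = 649810/17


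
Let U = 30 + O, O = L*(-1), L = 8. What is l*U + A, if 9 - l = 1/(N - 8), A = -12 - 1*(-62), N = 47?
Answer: 9650/39 ≈ 247.44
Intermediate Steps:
A = 50 (A = -12 + 62 = 50)
O = -8 (O = 8*(-1) = -8)
l = 350/39 (l = 9 - 1/(47 - 8) = 9 - 1/39 = 350/39 ≈ 8.9744)
U = 22 (U = 30 - 8 = 22)
l*U + A = (350/39)*22 + 50 = 7700/39 + 50 = 9650/39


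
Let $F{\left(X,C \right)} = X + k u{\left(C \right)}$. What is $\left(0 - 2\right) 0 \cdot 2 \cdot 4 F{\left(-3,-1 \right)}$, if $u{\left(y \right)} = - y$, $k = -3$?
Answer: $0$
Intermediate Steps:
$F{\left(X,C \right)} = X + 3 C$ ($F{\left(X,C \right)} = X - 3 \left(- C\right) = X + 3 C$)
$\left(0 - 2\right) 0 \cdot 2 \cdot 4 F{\left(-3,-1 \right)} = \left(0 - 2\right) 0 \cdot 2 \cdot 4 \left(-3 + 3 \left(-1\right)\right) = \left(-2\right) 0 \cdot 8 \left(-3 - 3\right) = 0 \cdot 8 \left(-6\right) = 0 \left(-6\right) = 0$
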